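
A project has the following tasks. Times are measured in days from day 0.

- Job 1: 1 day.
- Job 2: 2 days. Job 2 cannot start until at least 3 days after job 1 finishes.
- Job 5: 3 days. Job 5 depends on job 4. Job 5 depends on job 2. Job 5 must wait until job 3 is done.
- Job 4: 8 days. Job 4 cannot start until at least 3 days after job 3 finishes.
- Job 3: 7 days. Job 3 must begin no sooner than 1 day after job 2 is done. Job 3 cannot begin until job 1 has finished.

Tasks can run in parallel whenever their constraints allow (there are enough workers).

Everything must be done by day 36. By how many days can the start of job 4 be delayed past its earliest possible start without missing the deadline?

8

Job 1 can start immediately at day 0; it finishes at day 1.
After job 1 (finishes day 1, plus 3-day gap → day 4), job 2 can start at day 4 and finishes at day 6.
Job 3 cannot start until job 2 (finishes day 6, plus 1-day gap → day 7); job 1 (finishes day 1). The controlling bound is day 7, so job 3 finishes at 7 + 7 = day 14.
Job 4 cannot begin until job 3 (finishes day 14, plus 3-day gap → day 17). It runs from day 17 to 17 + 8 = day 25.

Working backward from the deadline:
Nothing follows job 5; the deadline of day 36 is its only limit. It must start by 36 − 3 = day 33.
Job 4 feeds into job 5 (must start by day 33); so job 4 must finish by day 33 and therefore start by day 25.
So job 4 can start as early as day 17 and as late as day 25, giving 25 − 17 = 8 days of slack.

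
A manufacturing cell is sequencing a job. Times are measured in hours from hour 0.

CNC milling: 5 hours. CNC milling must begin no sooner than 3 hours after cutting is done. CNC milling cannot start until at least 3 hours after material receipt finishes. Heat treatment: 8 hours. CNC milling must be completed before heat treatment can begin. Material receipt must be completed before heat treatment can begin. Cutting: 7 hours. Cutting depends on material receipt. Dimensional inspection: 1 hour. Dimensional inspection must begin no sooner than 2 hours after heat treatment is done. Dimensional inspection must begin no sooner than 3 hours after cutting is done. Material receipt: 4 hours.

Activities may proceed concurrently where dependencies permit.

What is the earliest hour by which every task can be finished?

Nothing blocks material receipt, so it runs from hour 0 to hour 4.
After material receipt (finishes hour 4), cutting can start at hour 4 and finishes at hour 11.
For CNC milling: cutting (finishes hour 11, plus 3-hour gap → hour 14); material receipt (finishes hour 4, plus 3-hour gap → hour 7). Taking the maximum gives a start of hour 14, and it finishes at 14 + 5 = hour 19.
Heat treatment has to wait for CNC milling (finishes hour 19); material receipt (finishes hour 4). The latest of these is hour 19, so heat treatment runs hour 19 to 19 + 8 = hour 27.
Dimensional inspection has to wait for heat treatment (finishes hour 27, plus 2-hour gap → hour 29); cutting (finishes hour 11, plus 3-hour gap → hour 14). The latest of these is hour 29, so dimensional inspection runs hour 29 to 29 + 1 = hour 30.
All tasks are finished once the last one completes. Finish times: Material receipt at 4, Cutting at 11, CNC milling at 19, Heat treatment at 27, Dimensional inspection at 30. The latest is hour 30.

30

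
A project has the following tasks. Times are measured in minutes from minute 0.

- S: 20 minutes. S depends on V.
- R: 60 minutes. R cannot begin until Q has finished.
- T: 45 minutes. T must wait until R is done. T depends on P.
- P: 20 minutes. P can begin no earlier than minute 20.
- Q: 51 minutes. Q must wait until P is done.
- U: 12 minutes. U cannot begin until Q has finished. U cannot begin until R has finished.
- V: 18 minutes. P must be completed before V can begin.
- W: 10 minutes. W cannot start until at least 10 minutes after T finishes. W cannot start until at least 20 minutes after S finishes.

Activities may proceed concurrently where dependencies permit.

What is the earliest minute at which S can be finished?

78

After its own release at minute 20, P can start at minute 20 and finishes at minute 40.
V waits on P (finishes minute 40), so it starts at minute 40 and finishes at 40 + 18 = minute 58.
S waits on V (finishes minute 58), so it starts at minute 58 and finishes at 58 + 20 = minute 78.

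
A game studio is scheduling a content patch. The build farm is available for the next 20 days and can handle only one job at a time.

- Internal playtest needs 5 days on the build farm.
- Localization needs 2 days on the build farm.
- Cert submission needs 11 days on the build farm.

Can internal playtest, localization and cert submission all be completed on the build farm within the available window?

Yes

Running back to back, the jobs need 5 + 2 + 11 = 18 days on the build farm.
Since 18 ≤ 20, they fit within the window.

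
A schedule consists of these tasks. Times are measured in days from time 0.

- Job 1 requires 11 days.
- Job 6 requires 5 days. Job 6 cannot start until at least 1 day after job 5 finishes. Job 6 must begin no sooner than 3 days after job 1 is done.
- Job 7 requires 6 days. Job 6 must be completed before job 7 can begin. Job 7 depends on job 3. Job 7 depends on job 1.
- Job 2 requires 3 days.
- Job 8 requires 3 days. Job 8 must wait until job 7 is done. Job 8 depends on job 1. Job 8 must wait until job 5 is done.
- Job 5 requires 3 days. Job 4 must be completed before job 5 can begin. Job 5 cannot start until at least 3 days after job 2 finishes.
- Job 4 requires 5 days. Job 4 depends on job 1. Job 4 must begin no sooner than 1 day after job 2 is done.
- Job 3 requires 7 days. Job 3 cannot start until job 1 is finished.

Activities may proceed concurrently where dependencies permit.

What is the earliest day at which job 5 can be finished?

19

Job 2 can start immediately at day 0; it finishes at day 3.
Nothing blocks job 1, so it runs from day 0 to day 11.
Job 4 needs all of job 1 (finishes day 11); job 2 (finishes day 3, plus 1-day gap → day 4). That puts its earliest start at day 11; it finishes at 11 + 5 = day 16.
Job 5 cannot start until job 4 (finishes day 16); job 2 (finishes day 3, plus 3-day gap → day 6). The controlling bound is day 16, so job 5 finishes at 16 + 3 = day 19.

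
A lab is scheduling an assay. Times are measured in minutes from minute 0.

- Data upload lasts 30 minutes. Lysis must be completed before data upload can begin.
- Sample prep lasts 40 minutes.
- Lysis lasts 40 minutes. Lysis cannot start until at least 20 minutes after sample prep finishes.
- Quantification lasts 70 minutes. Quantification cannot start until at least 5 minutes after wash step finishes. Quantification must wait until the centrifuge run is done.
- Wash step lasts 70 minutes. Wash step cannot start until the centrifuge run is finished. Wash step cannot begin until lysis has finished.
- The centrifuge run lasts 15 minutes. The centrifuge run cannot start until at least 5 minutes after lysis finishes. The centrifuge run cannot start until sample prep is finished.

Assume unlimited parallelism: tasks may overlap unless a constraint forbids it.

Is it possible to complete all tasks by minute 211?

Sample prep has no prerequisites, so it starts at minute 0 and finishes at minute 40.
Lysis waits on sample prep (finishes minute 40, plus 20-minute gap → minute 60), so it starts at minute 60 and finishes at 60 + 40 = minute 100.
Data upload waits on lysis (finishes minute 100), so it starts at minute 100 and finishes at 100 + 30 = minute 130.
For the centrifuge run: lysis (finishes minute 100, plus 5-minute gap → minute 105); sample prep (finishes minute 40). Taking the maximum gives a start of minute 105, and it finishes at 105 + 15 = minute 120.
For wash step: the centrifuge run (finishes minute 120); lysis (finishes minute 100). Taking the maximum gives a start of minute 120, and it finishes at 120 + 70 = minute 190.
Quantification needs all of wash step (finishes minute 190, plus 5-minute gap → minute 195); the centrifuge run (finishes minute 120). That puts its earliest start at minute 195; it finishes at 195 + 70 = minute 265.
The earliest everything can be done is minute 265, which is after the deadline of 211, so it is not possible.

No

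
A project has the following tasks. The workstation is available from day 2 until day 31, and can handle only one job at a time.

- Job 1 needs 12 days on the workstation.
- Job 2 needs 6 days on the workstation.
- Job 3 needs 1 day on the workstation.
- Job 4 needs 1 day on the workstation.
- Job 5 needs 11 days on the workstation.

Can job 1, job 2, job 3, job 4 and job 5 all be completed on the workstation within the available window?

No

The workstation window is 31 − 2 = 29 days.
Running back to back, the jobs need 12 + 6 + 1 + 1 + 11 = 31 days on the workstation.
Since 31 > 29, they cannot all fit.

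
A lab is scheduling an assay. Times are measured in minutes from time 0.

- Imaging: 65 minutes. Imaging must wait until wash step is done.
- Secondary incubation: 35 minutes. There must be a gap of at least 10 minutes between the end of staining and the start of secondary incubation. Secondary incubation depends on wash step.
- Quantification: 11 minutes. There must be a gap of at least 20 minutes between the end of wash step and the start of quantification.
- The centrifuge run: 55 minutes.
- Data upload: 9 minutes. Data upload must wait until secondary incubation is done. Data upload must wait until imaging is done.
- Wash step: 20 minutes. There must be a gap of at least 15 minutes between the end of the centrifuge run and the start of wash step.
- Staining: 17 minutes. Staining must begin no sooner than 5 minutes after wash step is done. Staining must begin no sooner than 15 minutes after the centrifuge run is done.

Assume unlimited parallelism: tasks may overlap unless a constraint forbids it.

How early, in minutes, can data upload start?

157

Nothing blocks the centrifuge run, so it runs from minute 0 to minute 55.
Wash step cannot begin until the centrifuge run (finishes minute 55, plus 15-minute gap → minute 70). It runs from minute 70 to 70 + 20 = minute 90.
After wash step (finishes minute 90), imaging can start at minute 90 and finishes at minute 155.
For staining: wash step (finishes minute 90, plus 5-minute gap → minute 95); the centrifuge run (finishes minute 55, plus 15-minute gap → minute 70). Taking the maximum gives a start of minute 95, and it finishes at 95 + 17 = minute 112.
Secondary incubation cannot start until staining (finishes minute 112, plus 10-minute gap → minute 122); wash step (finishes minute 90). The controlling bound is minute 122, so secondary incubation finishes at 122 + 35 = minute 157.
Data upload waits on secondary incubation (finishes minute 157); imaging (finishes minute 155). The latest of these is minute 157, which is the earliest data upload can start.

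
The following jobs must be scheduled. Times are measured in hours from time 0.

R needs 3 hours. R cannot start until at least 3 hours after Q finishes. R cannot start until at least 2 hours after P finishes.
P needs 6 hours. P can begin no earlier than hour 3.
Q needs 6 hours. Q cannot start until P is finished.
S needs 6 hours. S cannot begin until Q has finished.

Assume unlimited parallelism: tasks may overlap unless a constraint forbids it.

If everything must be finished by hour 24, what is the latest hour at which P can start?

6

R must finish by hour 24; it takes 3 hours, so it must start by 24 − 3 = hour 21.
S must finish by hour 24; it takes 6 hours, so it must start by 24 − 6 = hour 18.
Q has several dependents: R (must start by hour 21, minus 3-hour gap → hour 18); S (must start by hour 18). The earliest of those limits is hour 18, so Q must start by 18 − 6 = hour 12.
P must finish in time for Q (must start by hour 12); R (must start by hour 21, minus 2-hour gap → hour 19). The tightest is hour 12, so P must start by 12 − 6 = hour 6.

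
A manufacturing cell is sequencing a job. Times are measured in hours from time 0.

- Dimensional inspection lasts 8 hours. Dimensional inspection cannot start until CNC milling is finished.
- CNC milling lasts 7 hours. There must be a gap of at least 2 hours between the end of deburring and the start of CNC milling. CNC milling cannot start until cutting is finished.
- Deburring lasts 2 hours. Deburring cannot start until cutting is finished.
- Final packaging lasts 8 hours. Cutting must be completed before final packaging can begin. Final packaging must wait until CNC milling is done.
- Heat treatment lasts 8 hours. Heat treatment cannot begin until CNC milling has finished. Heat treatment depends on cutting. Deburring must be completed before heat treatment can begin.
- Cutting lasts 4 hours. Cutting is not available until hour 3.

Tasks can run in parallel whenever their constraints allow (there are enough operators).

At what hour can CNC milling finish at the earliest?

Cutting cannot begin until its own release at hour 3. It runs from hour 3 to 3 + 4 = hour 7.
Deburring waits on cutting (finishes hour 7), so it starts at hour 7 and finishes at 7 + 2 = hour 9.
CNC milling has to wait for deburring (finishes hour 9, plus 2-hour gap → hour 11); cutting (finishes hour 7). The latest of these is hour 11, so CNC milling runs hour 11 to 11 + 7 = hour 18.

18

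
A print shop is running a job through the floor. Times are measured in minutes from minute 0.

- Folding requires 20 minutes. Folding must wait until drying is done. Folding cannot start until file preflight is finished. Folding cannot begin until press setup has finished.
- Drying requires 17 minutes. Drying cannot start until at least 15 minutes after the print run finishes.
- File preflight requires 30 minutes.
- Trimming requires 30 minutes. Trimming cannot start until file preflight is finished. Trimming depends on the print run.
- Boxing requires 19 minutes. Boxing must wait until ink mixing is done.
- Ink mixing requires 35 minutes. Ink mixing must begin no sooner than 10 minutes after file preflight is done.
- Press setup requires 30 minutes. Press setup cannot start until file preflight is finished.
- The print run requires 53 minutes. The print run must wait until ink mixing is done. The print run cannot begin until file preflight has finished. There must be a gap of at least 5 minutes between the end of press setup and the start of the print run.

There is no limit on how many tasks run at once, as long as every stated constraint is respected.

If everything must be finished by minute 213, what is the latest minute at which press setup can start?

73

Folding has no dependents, so it just needs to finish by minute 213. Starting by 213 − 20 = minute 193 achieves that.
Drying has to be done before folding (must start by minute 193). That means finishing by minute 193, i.e. starting by 193 − 17 = minute 176.
Trimming has no dependents, so it just needs to finish by minute 213. Starting by 213 − 30 = minute 183 achieves that.
For the print run: drying (must start by minute 176, minus 15-minute gap → minute 161); trimming (must start by minute 183). The most restrictive is minute 161; with a 53-minute duration, the print run must start by minute 108.
For press setup: the print run (must start by minute 108, minus 5-minute gap → minute 103); folding (must start by minute 193). The most restrictive is minute 103; with a 30-minute duration, press setup must start by minute 73.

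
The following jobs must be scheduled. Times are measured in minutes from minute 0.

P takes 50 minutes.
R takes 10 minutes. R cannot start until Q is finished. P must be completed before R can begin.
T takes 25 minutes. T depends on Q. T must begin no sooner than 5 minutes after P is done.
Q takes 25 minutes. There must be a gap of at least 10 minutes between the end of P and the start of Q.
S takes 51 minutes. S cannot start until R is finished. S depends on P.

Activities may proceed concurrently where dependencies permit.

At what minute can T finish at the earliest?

110

P can start immediately at minute 0; it finishes at minute 50.
After P (finishes minute 50, plus 10-minute gap → minute 60), Q can start at minute 60 and finishes at minute 85.
For T: Q (finishes minute 85); P (finishes minute 50, plus 5-minute gap → minute 55). Taking the maximum gives a start of minute 85, and it finishes at 85 + 25 = minute 110.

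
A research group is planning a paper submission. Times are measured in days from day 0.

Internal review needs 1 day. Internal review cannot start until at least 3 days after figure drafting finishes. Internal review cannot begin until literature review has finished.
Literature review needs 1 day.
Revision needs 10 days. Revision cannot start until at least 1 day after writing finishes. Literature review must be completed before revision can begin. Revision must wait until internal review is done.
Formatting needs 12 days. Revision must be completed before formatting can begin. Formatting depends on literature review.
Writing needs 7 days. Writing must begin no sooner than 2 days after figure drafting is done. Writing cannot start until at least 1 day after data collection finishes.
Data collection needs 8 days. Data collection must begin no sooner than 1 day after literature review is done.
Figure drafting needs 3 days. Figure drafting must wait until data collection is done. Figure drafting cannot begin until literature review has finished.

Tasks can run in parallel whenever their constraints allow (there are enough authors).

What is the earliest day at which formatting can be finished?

45

Literature review has no prerequisites, so it starts at day 0 and finishes at day 1.
After literature review (finishes day 1, plus 1-day gap → day 2), data collection can start at day 2 and finishes at day 10.
Figure drafting cannot start until data collection (finishes day 10); literature review (finishes day 1). The controlling bound is day 10, so figure drafting finishes at 10 + 3 = day 13.
For internal review: figure drafting (finishes day 13, plus 3-day gap → day 16); literature review (finishes day 1). Taking the maximum gives a start of day 16, and it finishes at 16 + 1 = day 17.
Writing cannot start until figure drafting (finishes day 13, plus 2-day gap → day 15); data collection (finishes day 10, plus 1-day gap → day 11). The controlling bound is day 15, so writing finishes at 15 + 7 = day 22.
Revision cannot start until writing (finishes day 22, plus 1-day gap → day 23); literature review (finishes day 1); internal review (finishes day 17). The controlling bound is day 23, so revision finishes at 23 + 10 = day 33.
Formatting has to wait for revision (finishes day 33); literature review (finishes day 1). The latest of these is day 33, so formatting runs day 33 to 33 + 12 = day 45.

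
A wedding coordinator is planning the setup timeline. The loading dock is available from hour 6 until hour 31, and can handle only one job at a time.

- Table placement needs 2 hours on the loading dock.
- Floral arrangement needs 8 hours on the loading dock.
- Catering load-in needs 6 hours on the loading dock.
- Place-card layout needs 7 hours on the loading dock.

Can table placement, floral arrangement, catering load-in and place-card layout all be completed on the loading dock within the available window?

The loading dock window is 31 − 6 = 25 hours.
Running back to back, the jobs need 2 + 8 + 6 + 7 = 23 hours on the loading dock.
Since 23 ≤ 25, they fit within the window.

Yes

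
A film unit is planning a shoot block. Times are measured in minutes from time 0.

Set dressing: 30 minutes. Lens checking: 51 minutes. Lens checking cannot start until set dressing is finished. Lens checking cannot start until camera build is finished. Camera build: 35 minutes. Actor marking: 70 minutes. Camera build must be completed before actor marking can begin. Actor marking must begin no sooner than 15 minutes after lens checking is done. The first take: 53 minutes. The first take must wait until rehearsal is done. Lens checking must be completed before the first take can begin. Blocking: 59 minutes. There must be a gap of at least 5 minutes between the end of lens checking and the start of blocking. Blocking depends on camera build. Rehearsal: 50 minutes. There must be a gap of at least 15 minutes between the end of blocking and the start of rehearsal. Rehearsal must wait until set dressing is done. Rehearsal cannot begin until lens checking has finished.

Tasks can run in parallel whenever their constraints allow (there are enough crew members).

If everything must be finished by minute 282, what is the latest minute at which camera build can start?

The first take has no dependents, so it just needs to finish by minute 282. Starting by 282 − 53 = minute 229 achieves that.
Since the first take (must start by minute 229) depends on it, rehearsal must finish by minute 229. Backing off its 50-minute duration gives a latest start of minute 179.
Blocking feeds into rehearsal (must start by minute 179, minus 15-minute gap → minute 164); so blocking must finish by minute 164 and therefore start by minute 105.
Actor marking has no dependents, so it just needs to finish by minute 282. Starting by 282 − 70 = minute 212 achieves that.
Lens checking has several dependents: blocking (must start by minute 105, minus 5-minute gap → minute 100); actor marking (must start by minute 212, minus 15-minute gap → minute 197); rehearsal (must start by minute 179); the first take (must start by minute 229). The earliest of those limits is minute 100, so lens checking must start by 100 − 51 = minute 49.
Camera build must finish in time for lens checking (must start by minute 49); blocking (must start by minute 105); actor marking (must start by minute 212). The tightest is minute 49, so camera build must start by 49 − 35 = minute 14.

14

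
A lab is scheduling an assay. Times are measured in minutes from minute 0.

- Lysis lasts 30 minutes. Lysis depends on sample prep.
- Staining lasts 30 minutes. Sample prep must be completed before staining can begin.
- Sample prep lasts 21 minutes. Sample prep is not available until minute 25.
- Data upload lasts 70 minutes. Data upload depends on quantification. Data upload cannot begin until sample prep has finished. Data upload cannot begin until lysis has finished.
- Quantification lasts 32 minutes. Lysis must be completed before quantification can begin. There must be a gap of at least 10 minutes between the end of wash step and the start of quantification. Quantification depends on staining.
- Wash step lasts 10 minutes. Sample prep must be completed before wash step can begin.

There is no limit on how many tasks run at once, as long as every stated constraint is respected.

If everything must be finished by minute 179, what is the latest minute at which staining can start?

47

Data upload has no dependents, so it just needs to finish by minute 179. Starting by 179 − 70 = minute 109 achieves that.
Quantification must finish before data upload (must start by minute 109). With a 32-minute duration, quantification must start by 109 − 32 = minute 77.
Staining has to be done before quantification (must start by minute 77). That means finishing by minute 77, i.e. starting by 77 − 30 = minute 47.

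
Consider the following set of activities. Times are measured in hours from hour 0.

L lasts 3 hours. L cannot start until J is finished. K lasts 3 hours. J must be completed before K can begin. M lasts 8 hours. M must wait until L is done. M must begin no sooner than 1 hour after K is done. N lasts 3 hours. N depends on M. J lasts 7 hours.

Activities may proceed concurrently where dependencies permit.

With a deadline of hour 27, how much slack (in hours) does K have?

5

J has no prerequisites, so it starts at hour 0 and finishes at hour 7.
After J (finishes hour 7), K can start at hour 7 and finishes at hour 10.

Working backward from the deadline:
N has no dependents, so it just needs to finish by hour 27. Starting by 27 − 3 = hour 24 achieves that.
M has to be done before N (must start by hour 24). That means finishing by hour 24, i.e. starting by 24 − 8 = hour 16.
K feeds into M (must start by hour 16, minus 1-hour gap → hour 15); so K must finish by hour 15 and therefore start by hour 12.
So K can start as early as hour 7 and as late as hour 12, giving 12 − 7 = 5 hours of slack.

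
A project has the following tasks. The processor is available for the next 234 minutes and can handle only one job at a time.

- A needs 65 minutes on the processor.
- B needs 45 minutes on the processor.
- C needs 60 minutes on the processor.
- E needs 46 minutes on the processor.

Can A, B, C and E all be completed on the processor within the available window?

Yes

Running back to back, the jobs need 65 + 45 + 60 + 46 = 216 minutes on the processor.
Since 216 ≤ 234, they fit within the window.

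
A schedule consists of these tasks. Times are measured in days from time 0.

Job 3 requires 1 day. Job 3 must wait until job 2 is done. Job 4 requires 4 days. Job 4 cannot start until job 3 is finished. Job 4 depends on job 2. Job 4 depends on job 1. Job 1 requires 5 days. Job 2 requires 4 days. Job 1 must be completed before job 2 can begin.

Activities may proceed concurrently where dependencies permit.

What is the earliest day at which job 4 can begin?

10

Nothing blocks job 1, so it runs from day 0 to day 5.
Job 2 waits on job 1 (finishes day 5), so it starts at day 5 and finishes at 5 + 4 = day 9.
Job 3 cannot begin until job 2 (finishes day 9). It runs from day 9 to 9 + 1 = day 10.
Job 4 waits on job 3 (finishes day 10); job 2 (finishes day 9); job 1 (finishes day 5). The latest of these is day 10, which is the earliest job 4 can start.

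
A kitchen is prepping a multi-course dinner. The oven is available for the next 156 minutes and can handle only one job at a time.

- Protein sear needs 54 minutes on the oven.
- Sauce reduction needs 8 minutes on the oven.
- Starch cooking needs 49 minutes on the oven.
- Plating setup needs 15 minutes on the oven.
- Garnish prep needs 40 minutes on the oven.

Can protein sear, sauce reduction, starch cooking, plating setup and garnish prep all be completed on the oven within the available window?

No

Running back to back, the jobs need 54 + 8 + 49 + 15 + 40 = 166 minutes on the oven.
Since 166 > 156, they cannot all fit.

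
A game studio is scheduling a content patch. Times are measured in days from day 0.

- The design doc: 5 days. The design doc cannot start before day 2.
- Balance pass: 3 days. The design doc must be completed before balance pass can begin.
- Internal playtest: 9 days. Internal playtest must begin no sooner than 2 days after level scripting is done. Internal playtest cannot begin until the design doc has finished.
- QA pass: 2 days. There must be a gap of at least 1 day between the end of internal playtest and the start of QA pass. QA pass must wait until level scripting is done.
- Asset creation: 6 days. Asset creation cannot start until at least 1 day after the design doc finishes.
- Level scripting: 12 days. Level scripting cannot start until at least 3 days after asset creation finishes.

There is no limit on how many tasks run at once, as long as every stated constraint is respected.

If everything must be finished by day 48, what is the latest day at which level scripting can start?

Nothing follows QA pass; the deadline of day 48 is its only limit. It must start by 48 − 2 = day 46.
Since QA pass (must start by day 46, minus 1-day gap → day 45) depends on it, internal playtest must finish by day 45. Backing off its 9-day duration gives a latest start of day 36.
Level scripting must finish in time for internal playtest (must start by day 36, minus 2-day gap → day 34); QA pass (must start by day 46). The tightest is day 34, so level scripting must start by 34 − 12 = day 22.

22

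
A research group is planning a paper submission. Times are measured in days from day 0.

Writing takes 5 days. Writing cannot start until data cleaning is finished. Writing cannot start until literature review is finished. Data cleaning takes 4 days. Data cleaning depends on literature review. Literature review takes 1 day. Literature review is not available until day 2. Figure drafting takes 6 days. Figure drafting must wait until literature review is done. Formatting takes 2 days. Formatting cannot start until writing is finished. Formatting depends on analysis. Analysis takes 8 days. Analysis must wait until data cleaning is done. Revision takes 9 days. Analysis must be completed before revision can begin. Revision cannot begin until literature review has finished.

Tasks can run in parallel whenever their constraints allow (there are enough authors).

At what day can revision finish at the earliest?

Literature review cannot begin until its own release at day 2. It runs from day 2 to 2 + 1 = day 3.
After literature review (finishes day 3), data cleaning can start at day 3 and finishes at day 7.
After data cleaning (finishes day 7), analysis can start at day 7 and finishes at day 15.
Revision needs all of analysis (finishes day 15); literature review (finishes day 3). That puts its earliest start at day 15; it finishes at 15 + 9 = day 24.

24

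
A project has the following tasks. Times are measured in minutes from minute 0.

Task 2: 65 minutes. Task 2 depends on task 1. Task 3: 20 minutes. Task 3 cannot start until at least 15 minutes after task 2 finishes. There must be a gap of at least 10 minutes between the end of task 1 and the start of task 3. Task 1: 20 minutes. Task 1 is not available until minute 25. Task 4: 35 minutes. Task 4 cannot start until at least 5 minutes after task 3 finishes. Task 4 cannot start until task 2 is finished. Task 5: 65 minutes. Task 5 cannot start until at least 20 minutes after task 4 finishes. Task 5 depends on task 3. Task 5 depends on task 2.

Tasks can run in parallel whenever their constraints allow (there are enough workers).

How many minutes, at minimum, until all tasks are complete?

270

Task 1 cannot begin until its own release at minute 25. It runs from minute 25 to 25 + 20 = minute 45.
Task 2 cannot begin until task 1 (finishes minute 45). It runs from minute 45 to 45 + 65 = minute 110.
Task 3 cannot start until task 2 (finishes minute 110, plus 15-minute gap → minute 125); task 1 (finishes minute 45, plus 10-minute gap → minute 55). The controlling bound is minute 125, so task 3 finishes at 125 + 20 = minute 145.
Task 4 has to wait for task 3 (finishes minute 145, plus 5-minute gap → minute 150); task 2 (finishes minute 110). The latest of these is minute 150, so task 4 runs minute 150 to 150 + 35 = minute 185.
Task 5 has to wait for task 4 (finishes minute 185, plus 20-minute gap → minute 205); task 3 (finishes minute 145); task 2 (finishes minute 110). The latest of these is minute 205, so task 5 runs minute 205 to 205 + 65 = minute 270.
All tasks are finished once the last one completes. Finish times: Task 1 at 45, Task 2 at 110, Task 3 at 145, Task 4 at 185, Task 5 at 270. The latest is minute 270.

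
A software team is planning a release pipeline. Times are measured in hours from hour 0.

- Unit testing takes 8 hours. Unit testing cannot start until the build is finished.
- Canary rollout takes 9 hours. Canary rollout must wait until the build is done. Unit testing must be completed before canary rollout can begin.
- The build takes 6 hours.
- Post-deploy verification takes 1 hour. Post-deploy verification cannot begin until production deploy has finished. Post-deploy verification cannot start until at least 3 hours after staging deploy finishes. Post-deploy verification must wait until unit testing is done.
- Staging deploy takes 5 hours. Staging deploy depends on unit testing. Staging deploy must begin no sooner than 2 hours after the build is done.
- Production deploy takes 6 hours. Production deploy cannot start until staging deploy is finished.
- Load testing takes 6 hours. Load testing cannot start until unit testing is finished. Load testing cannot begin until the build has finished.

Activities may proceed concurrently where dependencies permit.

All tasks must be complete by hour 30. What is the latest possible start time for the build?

4

Post-deploy verification has no dependents, so it just needs to finish by hour 30. Starting by 30 − 1 = hour 29 achieves that.
Since post-deploy verification (must start by hour 29) depends on it, production deploy must finish by hour 29. Backing off its 6-hour duration gives a latest start of hour 23.
Staging deploy feeds production deploy (must start by hour 23); post-deploy verification (must start by hour 29, minus 3-hour gap → hour 26). Taking the minimum, staging deploy must finish by hour 23 and start by 23 − 5 = hour 18.
Canary rollout has no dependents, so it just needs to finish by hour 30. Starting by 30 − 9 = hour 21 achieves that.
Nothing follows load testing; the deadline of hour 30 is its only limit. It must start by 30 − 6 = hour 24.
Unit testing has several dependents: staging deploy (must start by hour 18); canary rollout (must start by hour 21); load testing (must start by hour 24); post-deploy verification (must start by hour 29). The earliest of those limits is hour 18, so unit testing must start by 18 − 8 = hour 10.
The build has several dependents: unit testing (must start by hour 10); staging deploy (must start by hour 18, minus 2-hour gap → hour 16); canary rollout (must start by hour 21); load testing (must start by hour 24). The earliest of those limits is hour 10, so the build must start by 10 − 6 = hour 4.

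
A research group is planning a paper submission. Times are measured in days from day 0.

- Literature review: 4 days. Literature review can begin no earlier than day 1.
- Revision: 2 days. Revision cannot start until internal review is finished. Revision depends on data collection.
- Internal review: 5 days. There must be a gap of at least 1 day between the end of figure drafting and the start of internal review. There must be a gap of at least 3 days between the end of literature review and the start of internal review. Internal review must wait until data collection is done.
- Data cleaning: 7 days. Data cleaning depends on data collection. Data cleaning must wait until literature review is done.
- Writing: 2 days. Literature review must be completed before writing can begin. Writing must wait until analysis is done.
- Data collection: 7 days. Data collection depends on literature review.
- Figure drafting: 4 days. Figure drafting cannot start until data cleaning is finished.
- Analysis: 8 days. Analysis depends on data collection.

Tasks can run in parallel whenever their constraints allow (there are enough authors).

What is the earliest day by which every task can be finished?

Literature review cannot begin until its own release at day 1. It runs from day 1 to 1 + 4 = day 5.
Data collection waits on literature review (finishes day 5), so it starts at day 5 and finishes at 5 + 7 = day 12.
After data collection (finishes day 12), analysis can start at day 12 and finishes at day 20.
Writing needs all of literature review (finishes day 5); analysis (finishes day 20). That puts its earliest start at day 20; it finishes at 20 + 2 = day 22.
For data cleaning: data collection (finishes day 12); literature review (finishes day 5). Taking the maximum gives a start of day 12, and it finishes at 12 + 7 = day 19.
After data cleaning (finishes day 19), figure drafting can start at day 19 and finishes at day 23.
Internal review has to wait for figure drafting (finishes day 23, plus 1-day gap → day 24); literature review (finishes day 5, plus 3-day gap → day 8); data collection (finishes day 12). The latest of these is day 24, so internal review runs day 24 to 24 + 5 = day 29.
For revision: internal review (finishes day 29); data collection (finishes day 12). Taking the maximum gives a start of day 29, and it finishes at 29 + 2 = day 31.
All tasks are finished once the last one completes. Finish times: Literature review at 5, Data collection at 12, Data cleaning at 19, Analysis at 20, Figure drafting at 23, Writing at 22, Internal review at 29, Revision at 31. The latest is day 31.

31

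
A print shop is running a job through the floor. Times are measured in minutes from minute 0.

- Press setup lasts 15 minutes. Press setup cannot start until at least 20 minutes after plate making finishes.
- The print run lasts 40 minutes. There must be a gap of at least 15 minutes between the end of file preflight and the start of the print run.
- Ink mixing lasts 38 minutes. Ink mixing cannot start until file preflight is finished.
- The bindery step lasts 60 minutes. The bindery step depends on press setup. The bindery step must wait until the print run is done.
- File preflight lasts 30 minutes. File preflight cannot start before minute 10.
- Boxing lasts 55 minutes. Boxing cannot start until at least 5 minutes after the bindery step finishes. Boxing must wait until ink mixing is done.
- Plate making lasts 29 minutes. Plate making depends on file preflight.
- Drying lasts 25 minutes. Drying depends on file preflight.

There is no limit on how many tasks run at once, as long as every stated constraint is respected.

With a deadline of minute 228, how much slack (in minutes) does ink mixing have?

After its own release at minute 10, file preflight can start at minute 10 and finishes at minute 40.
Ink mixing waits on file preflight (finishes minute 40), so it starts at minute 40 and finishes at 40 + 38 = minute 78.

Working backward from the deadline:
To finish by minute 228, boxing (duration 55) must start no later than minute 173.
Since boxing (must start by minute 173) depends on it, ink mixing must finish by minute 173. Backing off its 38-minute duration gives a latest start of minute 135.
So ink mixing can start as early as minute 40 and as late as minute 135, giving 135 − 40 = 95 minutes of slack.

95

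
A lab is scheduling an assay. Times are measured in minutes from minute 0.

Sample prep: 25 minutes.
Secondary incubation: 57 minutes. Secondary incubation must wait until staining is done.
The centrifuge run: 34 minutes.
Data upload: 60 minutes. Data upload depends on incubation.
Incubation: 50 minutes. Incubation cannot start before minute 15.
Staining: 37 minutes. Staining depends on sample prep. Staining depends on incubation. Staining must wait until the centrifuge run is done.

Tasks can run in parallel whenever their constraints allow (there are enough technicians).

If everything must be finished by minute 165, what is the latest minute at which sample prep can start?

Secondary incubation has no dependents, so it just needs to finish by minute 165. Starting by 165 − 57 = minute 108 achieves that.
Staining feeds into secondary incubation (must start by minute 108); so staining must finish by minute 108 and therefore start by minute 71.
Sample prep must finish before staining (must start by minute 71). With a 25-minute duration, sample prep must start by 71 − 25 = minute 46.

46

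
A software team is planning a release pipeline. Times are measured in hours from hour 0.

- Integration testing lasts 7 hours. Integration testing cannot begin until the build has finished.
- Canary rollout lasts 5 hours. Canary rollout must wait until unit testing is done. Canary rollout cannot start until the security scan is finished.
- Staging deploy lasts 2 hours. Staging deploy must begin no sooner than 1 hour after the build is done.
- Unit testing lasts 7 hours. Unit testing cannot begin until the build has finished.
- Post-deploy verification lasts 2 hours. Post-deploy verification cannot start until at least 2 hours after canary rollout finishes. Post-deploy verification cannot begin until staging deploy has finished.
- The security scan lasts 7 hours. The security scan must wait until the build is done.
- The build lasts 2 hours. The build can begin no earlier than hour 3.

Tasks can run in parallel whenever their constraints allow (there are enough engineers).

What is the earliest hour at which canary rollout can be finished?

The build waits on its own release at hour 3, so it starts at hour 3 and finishes at 3 + 2 = hour 5.
After the build (finishes hour 5), the security scan can start at hour 5 and finishes at hour 12.
Unit testing waits on the build (finishes hour 5), so it starts at hour 5 and finishes at 5 + 7 = hour 12.
For canary rollout: unit testing (finishes hour 12); the security scan (finishes hour 12). Taking the maximum gives a start of hour 12, and it finishes at 12 + 5 = hour 17.

17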